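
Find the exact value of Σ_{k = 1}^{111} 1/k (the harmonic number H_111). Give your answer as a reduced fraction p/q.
H_111 = 813811190043550229600356295599093692454010452277/153803387341307877636928566091115101174034840640

Direct summation: H_111 = 1 + 1/2 + ... + 1/111. The least common denominator is lcm(1, ..., 111) = 8459186303771933270031071135011330564571916235200; over this denominator the numerator is 8459186303771933270031071135011330564571916235200 + 4229593151885966635015535567505665282285958117600 + 2819728767923977756677023711670443521523972078400 + 2114796575942983317507767783752832641142979058800 + 1691837260754386654006214227002266112914383247040 + 1409864383961988878338511855835221760761986039200 + 1208455186253133324290153019287332937795988033600 + 1057398287971491658753883891876416320571489529400 + 939909589307992585559007903890147840507990692800 + 845918630377193327003107113501133056457191623520 + 769016936706539388184642830455575505870174203200 + 704932191980994439169255927917610880380993019600 + 650706638751687174617774702693179274197839710400 + 604227593126566662145076509643666468897994016800 + 563945753584795551335404742334088704304794415680 + 528699143985745829376941945938208160285744764700 + 497599194339525486472415949118313562621877425600 + 469954794653996292779503951945073920253995346400 + 445220331777470172106898480790070029714311380800 + 422959315188596663501553556750566528228595811760 + 402818395417711108096717673095777645931996011200 + 384508468353269694092321415227787752935087101600 + 367790708859649272610046571087449154981387662400 + 352466095990497219584627963958805440190496509800 + 338367452150877330801242845400453222582876649408 + 325353319375843587308887351346589637098919855200 + 313303196435997528519669301296715946835996897600 + 302113796563283331072538254821833234448997008400 + 291696079440411492070036935690045881536962628800 + 281972876792397775667702371167044352152397207840 + 272876977541030105484873262419720340792642459200 + 264349571992872914688470972969104080142872382350 + 256338978902179796061547610151858501956724734400 + 248799597169762743236207974559156781310938712800 + 241691037250626664858030603857466587559197606720 + 234977397326998146389751975972536960126997673200 + 228626656858700899190028949594900826069511249600 + 222610165888735086053449240395035014857155690400 + 216902212917229058205924900897726424732613236800 + 211479657594298331750776778375283264114297905880 + 206321617165169104147099295975886111331022347200 + 201409197708855554048358836547888822965998005600 + 196725262878417052791420258953751873594695726400 + 192254234176634847046160707613893876467543550800 + 187981917861598517111801580778029568101598138560 + 183895354429824636305023285543724577490693831200 + 179982687314296452553852577340666607756849281600 + 176233047995248609792313981979402720095248254900 + 172636455179019046327164717041047562542284004800 + 169183726075438665400621422700226611291438324704 + 165866398113175162157471983039437854207292475200 + 162676659687921793654443675673294818549459927600 + 159607288750413835283605115754930765369281438400 + 156651598217998764259834650648357973417998448800 + 153803387341307877636928566091115101174034840640 + 151056898281641665536269127410916617224498504200 + 148406777259156724035632826930023343238103793600 + 145848039720205746035018467845022940768481314400 + 143376039046981919831035103983242890924947732800 + 140986438396198887833851185583522176076198603920 + 138675185307736610984115920246087386304457643200 + 136438488770515052742436631209860170396321229600 + 134272798472570369365572557698592548643998670400 + 132174785996436457344235486484552040071436191175 + 130141327750337434923554940538635854839567942080 + 128169489451089898030773805075929250978362367200 + 126256511996596018955687628880766127829431585600 + 124399798584881371618103987279578390655469356400 + 122596902953216424203348857029149718327129220800 + 120845518625313332429015301928733293779598803360 + 119143469067210327746916494859314514993970651200 + 117488698663499073194875987986268480063498836600 + 115879264435231962603165358013853843350300222400 + 114313328429350449595014474797450413034755624800 + 112789150716959110267080948466817740860958883136 + 111305082944367543026724620197517507428577845200 + 109859562386648484026377547207939357981453457600 + 108451106458614529102962450448863212366306618400 + 107078307642682699620646470063434564108505268800 + 105739828797149165875388389187641632057148952940 + 104434398811999176173223100432238648945332299200 + 103160808582584552073549647987943055665511173600 + 101917907274360641807603266686883500777974894400 + 100704598854427777024179418273944411482999002800 + 99519838867905097294483189823662712524375485120 + 98362631439208526395710129476875936797347863200 + 97232026480137164023345645230015293845654209600 + 96127117088317423523080353806946938233771775400 + 95047037121032958090236754325970006343504676800 + 93990958930799258555900790389014784050799069280 + 92958091250241024945396386099025610599691387200 + 91947677214912318152511642771862288745346915600 + 90958992513676701828291087473240113597547486400 + 89991343657148226276926288670333303878424640800 + 89044066355494034421379696158014005942862276160 + 88116523997624304896156990989701360047624127450 + 87208106224452920309598671494962170768782641600 + 86318227589509523163582358520523781271142002400 + 85446326300726598687182536717286167318908244800 + 84591863037719332700310711350113305645719162352 + 83754319839326071980505654802092381827444715200 + 82933199056587581078735991519718927103646237600 + 82128022366717798738165739174867287034678798400 + 81338329843960896827221837836647409274729963800 + 80563679083542221619343534619155529186399202240 + 79803644375206917641802557877465382684640719200 + 79057815923102180093748328364591874435251553600 + 78325799108999382129917325324178986708999224400 + 77607213796072782293863037935883766647448772800 + 76901693670653938818464283045557550587017420320 + 76208885619566966396676316531633608689837083200 = 44759615452395262628019596257950153084970574875235, so H_111 = 44759615452395262628019596257950153084970574875235/8459186303771933270031071135011330564571916235200; reducing by gcd(44759615452395262628019596257950153084970574875235, 8459186303771933270031071135011330564571916235200) = 55 gives 813811190043550229600356295599093692454010452277/153803387341307877636928566091115101174034840640 ≈ 5.29124. (The PNT-adjacent estimate ln(111) + γ ≈ 5.28675 matches within O(1/n).)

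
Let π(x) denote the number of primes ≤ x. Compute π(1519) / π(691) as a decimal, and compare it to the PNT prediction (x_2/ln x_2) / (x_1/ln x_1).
π(1519)/π(691) = 240/125 ≈ 1.9200;  PNT prediction ≈ 1.9619.

π(691) = 125 and π(1519) = 240, so π(1519)/π(691) ≈ 1.9200. The PNT-predicted ratio is (1519/ln(1519)) / (691/ln(691)) ≈ 1.9619. The two agree to within a few percent, as expected.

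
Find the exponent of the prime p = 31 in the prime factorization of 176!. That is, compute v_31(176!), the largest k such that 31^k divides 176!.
v_31(176!) = 5

Legendre's formula: v_p(n!) = Σ_{k ≥ 1} ⌊n / p^k⌋. For p = 31, n = 176, the terms are:
  ⌊176/31^1⌋ = ⌊176/31⌋ = 5
(the next term ⌊176/31^2⌋ = 0, terminating the sum). Summing: v_31(176!) = 5 = 5.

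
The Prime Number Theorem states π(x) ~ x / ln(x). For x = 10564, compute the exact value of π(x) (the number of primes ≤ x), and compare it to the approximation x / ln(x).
π(10564) = 1289;  x/ln(x) ≈ 1140.18;  relative error ≈ 11.55%.

Directly count primes up to 10564: π(10564) = 1289. The PNT approximation gives 10564/ln(10564) ≈ 10564/9.26521 ≈ 1140.18. Relative error (π(x) − x/ln(x)) / π(x) ≈ 11.55%; the approximation is known to undercount slightly (Li(x) is a better estimate).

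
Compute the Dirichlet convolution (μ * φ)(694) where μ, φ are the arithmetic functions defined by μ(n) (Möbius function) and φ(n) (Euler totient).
(μ * φ)(694) = 0

Divisors of 694: [1, 2, 347, 694]. For each d | 694:
  d = 1: μ(1) · φ(694/1) = 1 · 346 = 346
  d = 2: μ(2) · φ(694/2) = -1 · 346 = -346
  d = 347: μ(347) · φ(694/347) = -1 · 1 = -1
  d = 694: μ(694) · φ(694/694) = 1 · 1 = 1
Summing: (μ * φ)(694) = 346 + -346 + -1 + 1 = 0.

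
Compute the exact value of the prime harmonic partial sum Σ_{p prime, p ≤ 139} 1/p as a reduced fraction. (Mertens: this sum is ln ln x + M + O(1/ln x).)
Σ 1/p = 18825509850919239131453102166593625244431364344421618363/10014646650599190067509233131649940057366334653200433090

π(139) = 34, so the primes ≤ 139 are [2, 3, 5, 7, 11, 13, 17, 19, 23, 29, 31, 37, 41, 43, 47, 53, 59, 61, 67, 71, 73, 79, 83, 89, 97, 101, 103, 107, 109, 113, 127, 131, 137, 139]. Summing 1/p over these primes: 18825509850919239131453102166593625244431364344421618363/10014646650599190067509233131649940057366334653200433090 ≈ 1.8798. Mertens estimate ln ln(139) + 0.2615 ≈ 1.8577.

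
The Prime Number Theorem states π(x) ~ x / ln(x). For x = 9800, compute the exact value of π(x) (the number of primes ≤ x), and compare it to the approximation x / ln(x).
π(9800) = 1208;  x/ln(x) ≈ 1066.36;  relative error ≈ 11.73%.

Directly count primes up to 9800: π(9800) = 1208. The PNT approximation gives 9800/ln(9800) ≈ 9800/9.19014 ≈ 1066.36. Relative error (π(x) − x/ln(x)) / π(x) ≈ 11.73%; the approximation is known to undercount slightly (Li(x) is a better estimate).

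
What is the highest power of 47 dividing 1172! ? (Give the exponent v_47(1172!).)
v_47(1172!) = 24

Legendre's formula: v_p(n!) = Σ_{k ≥ 1} ⌊n / p^k⌋. For p = 47, n = 1172, the terms are:
  ⌊1172/47^1⌋ = ⌊1172/47⌋ = 24
(the next term ⌊1172/47^2⌋ = 0, terminating the sum). Summing: v_47(1172!) = 24 = 24.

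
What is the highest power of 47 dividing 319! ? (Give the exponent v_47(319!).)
v_47(319!) = 6

Legendre's formula: v_p(n!) = Σ_{k ≥ 1} ⌊n / p^k⌋. For p = 47, n = 319, the terms are:
  ⌊319/47^1⌋ = ⌊319/47⌋ = 6
(the next term ⌊319/47^2⌋ = 0, terminating the sum). Summing: v_47(319!) = 6 = 6.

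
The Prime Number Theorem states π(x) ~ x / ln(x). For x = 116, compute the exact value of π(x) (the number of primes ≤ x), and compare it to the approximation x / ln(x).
π(116) = 30;  x/ln(x) ≈ 24.40;  relative error ≈ 18.66%.

Directly count primes up to 116: π(116) = 30. The PNT approximation gives 116/ln(116) ≈ 116/4.75359 ≈ 24.40. Relative error (π(x) − x/ln(x)) / π(x) ≈ 18.66%; the approximation is known to undercount slightly (Li(x) is a better estimate).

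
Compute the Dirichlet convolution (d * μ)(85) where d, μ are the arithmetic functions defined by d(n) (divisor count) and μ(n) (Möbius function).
(d * μ)(85) = 1

Divisors of 85: [1, 5, 17, 85]. For each d | 85:
  d = 1: d(1) · μ(85/1) = 1 · 1 = 1
  d = 5: d(5) · μ(85/5) = 2 · -1 = -2
  d = 17: d(17) · μ(85/17) = 2 · -1 = -2
  d = 85: d(85) · μ(85/85) = 4 · 1 = 4
Summing: (d * μ)(85) = 1 + -2 + -2 + 4 = 1.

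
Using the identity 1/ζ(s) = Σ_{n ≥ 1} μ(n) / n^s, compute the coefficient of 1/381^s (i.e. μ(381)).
μ(381) = 1

Factor n = 381 = 3 · 127. μ(n) = 0 if any exponent ≥ 2 (not squarefree); otherwise μ(n) = (−1)^{ω(n)} where ω(n) is the number of distinct prime factors. Applying: μ(381) = 1.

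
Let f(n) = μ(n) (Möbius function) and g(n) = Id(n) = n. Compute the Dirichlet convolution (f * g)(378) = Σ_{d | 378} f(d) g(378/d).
(μ * Id)(378) = 108

Divisors of 378: [1, 2, 3, 6, 7, 9, 14, 18, 21, 27, 42, 54, 63, 126, 189, 378]. For each d | 378:
  d = 1: μ(1) · Id(378/1) = 1 · 378 = 378
  d = 2: μ(2) · Id(378/2) = -1 · 189 = -189
  d = 3: μ(3) · Id(378/3) = -1 · 126 = -126
  d = 6: μ(6) · Id(378/6) = 1 · 63 = 63
  d = 7: μ(7) · Id(378/7) = -1 · 54 = -54
  d = 9: μ(9) · Id(378/9) = 0 · 42 = 0
  d = 14: μ(14) · Id(378/14) = 1 · 27 = 27
  d = 18: μ(18) · Id(378/18) = 0 · 21 = 0
  d = 21: μ(21) · Id(378/21) = 1 · 18 = 18
  d = 27: μ(27) · Id(378/27) = 0 · 14 = 0
  d = 42: μ(42) · Id(378/42) = -1 · 9 = -9
  d = 54: μ(54) · Id(378/54) = 0 · 7 = 0
  d = 63: μ(63) · Id(378/63) = 0 · 6 = 0
  d = 126: μ(126) · Id(378/126) = 0 · 3 = 0
  d = 189: μ(189) · Id(378/189) = 0 · 2 = 0
  d = 378: μ(378) · Id(378/378) = 0 · 1 = 0
Summing: (μ * Id)(378) = 378 + -189 + -126 + 63 + -54 + 0 + 27 + 0 + 18 + 0 + -9 + 0 + 0 + 0 + 0 + 0 = 108.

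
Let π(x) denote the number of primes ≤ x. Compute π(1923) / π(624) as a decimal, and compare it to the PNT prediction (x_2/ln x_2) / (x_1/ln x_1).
π(1923)/π(624) = 293/114 ≈ 2.5702;  PNT prediction ≈ 2.6230.

π(624) = 114 and π(1923) = 293, so π(1923)/π(624) ≈ 2.5702. The PNT-predicted ratio is (1923/ln(1923)) / (624/ln(624)) ≈ 2.6230. The two agree to within a few percent, as expected.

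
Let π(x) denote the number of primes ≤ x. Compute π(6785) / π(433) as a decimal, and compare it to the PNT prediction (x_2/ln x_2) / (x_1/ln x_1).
π(6785)/π(433) = 873/84 ≈ 10.3929;  PNT prediction ≈ 10.7823.

π(433) = 84 and π(6785) = 873, so π(6785)/π(433) ≈ 10.3929. The PNT-predicted ratio is (6785/ln(6785)) / (433/ln(433)) ≈ 10.7823. The two agree to within a few percent, as expected.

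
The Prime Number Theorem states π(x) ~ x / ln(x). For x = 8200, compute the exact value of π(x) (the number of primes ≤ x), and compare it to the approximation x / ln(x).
π(8200) = 1028;  x/ln(x) ≈ 909.91;  relative error ≈ 11.49%.

Directly count primes up to 8200: π(8200) = 1028. The PNT approximation gives 8200/ln(8200) ≈ 8200/9.01189 ≈ 909.91. Relative error (π(x) − x/ln(x)) / π(x) ≈ 11.49%; the approximation is known to undercount slightly (Li(x) is a better estimate).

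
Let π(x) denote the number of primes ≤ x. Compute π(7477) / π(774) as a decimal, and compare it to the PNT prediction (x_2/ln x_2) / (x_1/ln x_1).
π(7477)/π(774) = 946/137 ≈ 6.9051;  PNT prediction ≈ 7.2039.

π(774) = 137 and π(7477) = 946, so π(7477)/π(774) ≈ 6.9051. The PNT-predicted ratio is (7477/ln(7477)) / (774/ln(774)) ≈ 7.2039. The two agree to within a few percent, as expected.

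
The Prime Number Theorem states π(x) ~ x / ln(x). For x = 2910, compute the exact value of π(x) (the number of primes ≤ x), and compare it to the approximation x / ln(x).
π(2910) = 421;  x/ln(x) ≈ 364.85;  relative error ≈ 13.34%.

Directly count primes up to 2910: π(2910) = 421. The PNT approximation gives 2910/ln(2910) ≈ 2910/7.97591 ≈ 364.85. Relative error (π(x) − x/ln(x)) / π(x) ≈ 13.34%; the approximation is known to undercount slightly (Li(x) is a better estimate).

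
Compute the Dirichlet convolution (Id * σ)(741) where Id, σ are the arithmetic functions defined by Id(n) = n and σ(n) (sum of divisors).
(Id * σ)(741) = 7371

Divisors of 741: [1, 3, 13, 19, 39, 57, 247, 741]. For each d | 741:
  d = 1: Id(1) · σ(741/1) = 1 · 1120 = 1120
  d = 3: Id(3) · σ(741/3) = 3 · 280 = 840
  d = 13: Id(13) · σ(741/13) = 13 · 80 = 1040
  d = 19: Id(19) · σ(741/19) = 19 · 56 = 1064
  d = 39: Id(39) · σ(741/39) = 39 · 20 = 780
  d = 57: Id(57) · σ(741/57) = 57 · 14 = 798
  d = 247: Id(247) · σ(741/247) = 247 · 4 = 988
  d = 741: Id(741) · σ(741/741) = 741 · 1 = 741
Summing: (Id * σ)(741) = 1120 + 840 + 1040 + 1064 + 780 + 798 + 988 + 741 = 7371.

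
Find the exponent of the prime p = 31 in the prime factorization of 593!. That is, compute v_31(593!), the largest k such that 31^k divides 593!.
v_31(593!) = 19

Legendre's formula: v_p(n!) = Σ_{k ≥ 1} ⌊n / p^k⌋. For p = 31, n = 593, the terms are:
  ⌊593/31^1⌋ = ⌊593/31⌋ = 19
(the next term ⌊593/31^2⌋ = 0, terminating the sum). Summing: v_31(593!) = 19 = 19.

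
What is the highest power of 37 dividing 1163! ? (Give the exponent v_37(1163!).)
v_37(1163!) = 31

Legendre's formula: v_p(n!) = Σ_{k ≥ 1} ⌊n / p^k⌋. For p = 37, n = 1163, the terms are:
  ⌊1163/37^1⌋ = ⌊1163/37⌋ = 31
(the next term ⌊1163/37^2⌋ = 0, terminating the sum). Summing: v_37(1163!) = 31 = 31.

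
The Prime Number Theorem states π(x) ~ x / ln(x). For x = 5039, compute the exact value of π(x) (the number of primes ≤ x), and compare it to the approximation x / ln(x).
π(5039) = 675;  x/ln(x) ≈ 591.09;  relative error ≈ 12.43%.

Directly count primes up to 5039: π(5039) = 675. The PNT approximation gives 5039/ln(5039) ≈ 5039/8.52496 ≈ 591.09. Relative error (π(x) − x/ln(x)) / π(x) ≈ 12.43%; the approximation is known to undercount slightly (Li(x) is a better estimate).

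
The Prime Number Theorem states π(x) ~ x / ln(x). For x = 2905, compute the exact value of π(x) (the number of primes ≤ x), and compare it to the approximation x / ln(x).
π(2905) = 420;  x/ln(x) ≈ 364.30;  relative error ≈ 13.26%.

Directly count primes up to 2905: π(2905) = 420. The PNT approximation gives 2905/ln(2905) ≈ 2905/7.97419 ≈ 364.30. Relative error (π(x) − x/ln(x)) / π(x) ≈ 13.26%; the approximation is known to undercount slightly (Li(x) is a better estimate).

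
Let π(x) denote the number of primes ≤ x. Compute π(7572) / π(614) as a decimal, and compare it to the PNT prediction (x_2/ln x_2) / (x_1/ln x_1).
π(7572)/π(614) = 960/112 ≈ 8.5714;  PNT prediction ≈ 8.8638.

π(614) = 112 and π(7572) = 960, so π(7572)/π(614) ≈ 8.5714. The PNT-predicted ratio is (7572/ln(7572)) / (614/ln(614)) ≈ 8.8638. The two agree to within a few percent, as expected.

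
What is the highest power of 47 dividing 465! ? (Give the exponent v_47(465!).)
v_47(465!) = 9

Legendre's formula: v_p(n!) = Σ_{k ≥ 1} ⌊n / p^k⌋. For p = 47, n = 465, the terms are:
  ⌊465/47^1⌋ = ⌊465/47⌋ = 9
(the next term ⌊465/47^2⌋ = 0, terminating the sum). Summing: v_47(465!) = 9 = 9.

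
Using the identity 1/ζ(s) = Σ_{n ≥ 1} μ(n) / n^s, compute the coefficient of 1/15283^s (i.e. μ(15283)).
μ(15283) = -1

Factor n = 15283 = 17 · 29 · 31. μ(n) = 0 if any exponent ≥ 2 (not squarefree); otherwise μ(n) = (−1)^{ω(n)} where ω(n) is the number of distinct prime factors. Applying: μ(15283) = -1.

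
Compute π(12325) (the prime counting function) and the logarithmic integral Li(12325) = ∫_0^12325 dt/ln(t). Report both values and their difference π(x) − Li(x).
π(12325) = 1472;  Li(12325) ≈ 1495.65;  π(x) − Li(x) ≈ -23.65.

Direct count of primes ≤ 12325 gives π(12325) = 1472. Numerical evaluation of the logarithmic integral gives Li(12325) ≈ 1495.65. The difference π(x) − Li(x) ≈ -23.65 is typically negative for small/moderate x (Li(x) overestimates), though Littlewood's theorem shows this sign changes infinitely often.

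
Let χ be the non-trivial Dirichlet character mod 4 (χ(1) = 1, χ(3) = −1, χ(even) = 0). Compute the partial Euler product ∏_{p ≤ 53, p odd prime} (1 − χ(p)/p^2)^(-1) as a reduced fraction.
∏ = 6080498115610191266973991/6635764829241999360000000

The odd primes p ≤ 53 are [3, 5, 7, 11, 13, 17, 19, 23, 29, 31, 37, 41, 43, 47, 53]. For each, χ(p) = 1 if p ≡ 1 mod 4, χ(p) = −1 if p ≡ 3 mod 4. Taking (1 − χ(p)/p^2)^(-1) = p^2/(p^2 − χ(p)): (1 − (-1)/3^2)^(-1) · (1 − (1)/5^2)^(-1) · (1 − (-1)/7^2)^(-1) · (1 − (-1)/11^2)^(-1) · (1 − (1)/13^2)^(-1) · (1 − (1)/17^2)^(-1) · (1 − (-1)/19^2)^(-1) · (1 − (-1)/23^2)^(-1) · (1 − (1)/29^2)^(-1) · (1 − (-1)/31^2)^(-1) · (1 − (1)/37^2)^(-1) · (1 − (1)/41^2)^(-1) · (1 − (-1)/43^2)^(-1) · (1 − (-1)/47^2)^(-1) · (1 − (1)/53^2)^(-1) = 6080498115610191266973991/6635764829241999360000000.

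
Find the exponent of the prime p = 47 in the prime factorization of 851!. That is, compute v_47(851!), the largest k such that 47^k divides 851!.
v_47(851!) = 18

Legendre's formula: v_p(n!) = Σ_{k ≥ 1} ⌊n / p^k⌋. For p = 47, n = 851, the terms are:
  ⌊851/47^1⌋ = ⌊851/47⌋ = 18
(the next term ⌊851/47^2⌋ = 0, terminating the sum). Summing: v_47(851!) = 18 = 18.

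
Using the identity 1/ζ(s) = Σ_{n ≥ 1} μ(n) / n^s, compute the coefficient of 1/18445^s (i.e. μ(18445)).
μ(18445) = 1

Factor n = 18445 = 5 · 7 · 17 · 31. μ(n) = 0 if any exponent ≥ 2 (not squarefree); otherwise μ(n) = (−1)^{ω(n)} where ω(n) is the number of distinct prime factors. Applying: μ(18445) = 1.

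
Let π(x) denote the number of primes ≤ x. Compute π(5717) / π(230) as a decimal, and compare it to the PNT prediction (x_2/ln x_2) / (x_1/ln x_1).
π(5717)/π(230) = 753/50 ≈ 15.0600;  PNT prediction ≈ 15.6246.

π(230) = 50 and π(5717) = 753, so π(5717)/π(230) ≈ 15.0600. The PNT-predicted ratio is (5717/ln(5717)) / (230/ln(230)) ≈ 15.6246. The two agree to within a few percent, as expected.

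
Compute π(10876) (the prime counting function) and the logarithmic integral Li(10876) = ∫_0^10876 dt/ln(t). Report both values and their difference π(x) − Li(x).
π(10876) = 1322;  Li(10876) ≈ 1340.81;  π(x) − Li(x) ≈ -18.81.

Direct count of primes ≤ 10876 gives π(10876) = 1322. Numerical evaluation of the logarithmic integral gives Li(10876) ≈ 1340.81. The difference π(x) − Li(x) ≈ -18.81 is typically negative for small/moderate x (Li(x) overestimates), though Littlewood's theorem shows this sign changes infinitely often.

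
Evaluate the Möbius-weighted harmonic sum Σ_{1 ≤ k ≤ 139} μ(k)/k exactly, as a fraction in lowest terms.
Σ μ(k)/k = -149232714064150937862643507545628954127995759701627353/10014646650599190067509233131649940057366334653200433090

Values of μ(k) for 1 ≤ k ≤ 139: μ(1) = 1, μ(2) = -1, μ(3) = -1, μ(5) = -1, μ(6) = 1, μ(7) = -1, μ(10) = 1, μ(11) = -1, μ(13) = -1, μ(14) = 1, μ(15) = 1, μ(17) = -1, μ(19) = -1, μ(21) = 1, μ(22) = 1, μ(23) = -1, μ(26) = 1, μ(29) = -1, μ(30) = -1, μ(31) = -1, μ(33) = 1, μ(34) = 1, μ(35) = 1, μ(37) = -1, μ(38) = 1, μ(39) = 1, μ(41) = -1, μ(42) = -1, μ(43) = -1, μ(46) = 1, μ(47) = -1, μ(51) = 1, μ(53) = -1, μ(55) = 1, μ(57) = 1, μ(58) = 1, μ(59) = -1, μ(61) = -1, μ(62) = 1, μ(65) = 1, μ(66) = -1, μ(67) = -1, μ(69) = 1, μ(70) = -1, μ(71) = -1, μ(73) = -1, μ(74) = 1, μ(77) = 1, μ(78) = -1, μ(79) = -1, μ(82) = 1, μ(83) = -1, μ(85) = 1, μ(86) = 1, μ(87) = 1, μ(89) = -1, μ(91) = 1, μ(93) = 1, μ(94) = 1, μ(95) = 1, μ(97) = -1, μ(101) = -1, μ(102) = -1, μ(103) = -1, μ(105) = -1, μ(106) = 1, μ(107) = -1, μ(109) = -1, μ(110) = -1, μ(111) = 1, μ(113) = -1, μ(114) = -1, μ(115) = 1, μ(118) = 1, μ(119) = 1, μ(122) = 1, μ(123) = 1, μ(127) = -1, μ(129) = 1, μ(130) = -1, μ(131) = -1, μ(133) = 1, μ(134) = 1, μ(137) = -1, μ(138) = -1, μ(139) = -1, with μ = 0 on non-squarefree integers. Summing μ(k)/k for k where μ(k) ≠ 0 gives -149232714064150937862643507545628954127995759701627353/10014646650599190067509233131649940057366334653200433090 ≈ -0.0149. (PNT ⟺ this sum → 0 as n → ∞.)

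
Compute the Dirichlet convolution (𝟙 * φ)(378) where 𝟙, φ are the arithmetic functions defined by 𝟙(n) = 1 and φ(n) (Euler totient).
(𝟙 * φ)(378) = 378

Divisors of 378: [1, 2, 3, 6, 7, 9, 14, 18, 21, 27, 42, 54, 63, 126, 189, 378]. For each d | 378:
  d = 1: 𝟙(1) · φ(378/1) = 1 · 108 = 108
  d = 2: 𝟙(2) · φ(378/2) = 1 · 108 = 108
  d = 3: 𝟙(3) · φ(378/3) = 1 · 36 = 36
  d = 6: 𝟙(6) · φ(378/6) = 1 · 36 = 36
  d = 7: 𝟙(7) · φ(378/7) = 1 · 18 = 18
  d = 9: 𝟙(9) · φ(378/9) = 1 · 12 = 12
  d = 14: 𝟙(14) · φ(378/14) = 1 · 18 = 18
  d = 18: 𝟙(18) · φ(378/18) = 1 · 12 = 12
  d = 21: 𝟙(21) · φ(378/21) = 1 · 6 = 6
  d = 27: 𝟙(27) · φ(378/27) = 1 · 6 = 6
  d = 42: 𝟙(42) · φ(378/42) = 1 · 6 = 6
  d = 54: 𝟙(54) · φ(378/54) = 1 · 6 = 6
  d = 63: 𝟙(63) · φ(378/63) = 1 · 2 = 2
  d = 126: 𝟙(126) · φ(378/126) = 1 · 2 = 2
  d = 189: 𝟙(189) · φ(378/189) = 1 · 1 = 1
  d = 378: 𝟙(378) · φ(378/378) = 1 · 1 = 1
Summing: (𝟙 * φ)(378) = 108 + 108 + 36 + 36 + 18 + 12 + 18 + 12 + 6 + 6 + 6 + 6 + 2 + 2 + 1 + 1 = 378.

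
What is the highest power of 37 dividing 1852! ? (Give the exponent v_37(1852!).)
v_37(1852!) = 51

Legendre's formula: v_p(n!) = Σ_{k ≥ 1} ⌊n / p^k⌋. For p = 37, n = 1852, the terms are:
  ⌊1852/37^1⌋ = ⌊1852/37⌋ = 50
  ⌊1852/37^2⌋ = ⌊1852/1369⌋ = 1
(the next term ⌊1852/37^3⌋ = 0, terminating the sum). Summing: v_37(1852!) = 50 + 1 = 51.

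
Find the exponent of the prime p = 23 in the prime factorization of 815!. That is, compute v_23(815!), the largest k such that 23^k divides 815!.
v_23(815!) = 36

Legendre's formula: v_p(n!) = Σ_{k ≥ 1} ⌊n / p^k⌋. For p = 23, n = 815, the terms are:
  ⌊815/23^1⌋ = ⌊815/23⌋ = 35
  ⌊815/23^2⌋ = ⌊815/529⌋ = 1
(the next term ⌊815/23^3⌋ = 0, terminating the sum). Summing: v_23(815!) = 35 + 1 = 36.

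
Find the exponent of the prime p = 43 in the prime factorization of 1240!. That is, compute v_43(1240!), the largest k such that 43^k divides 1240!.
v_43(1240!) = 28

Legendre's formula: v_p(n!) = Σ_{k ≥ 1} ⌊n / p^k⌋. For p = 43, n = 1240, the terms are:
  ⌊1240/43^1⌋ = ⌊1240/43⌋ = 28
(the next term ⌊1240/43^2⌋ = 0, terminating the sum). Summing: v_43(1240!) = 28 = 28.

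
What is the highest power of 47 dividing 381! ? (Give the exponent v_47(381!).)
v_47(381!) = 8

Legendre's formula: v_p(n!) = Σ_{k ≥ 1} ⌊n / p^k⌋. For p = 47, n = 381, the terms are:
  ⌊381/47^1⌋ = ⌊381/47⌋ = 8
(the next term ⌊381/47^2⌋ = 0, terminating the sum). Summing: v_47(381!) = 8 = 8.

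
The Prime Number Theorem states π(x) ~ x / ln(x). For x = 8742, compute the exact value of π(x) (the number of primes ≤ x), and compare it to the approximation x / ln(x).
π(8742) = 1090;  x/ln(x) ≈ 963.21;  relative error ≈ 11.63%.

Directly count primes up to 8742: π(8742) = 1090. The PNT approximation gives 8742/ln(8742) ≈ 8742/9.07589 ≈ 963.21. Relative error (π(x) − x/ln(x)) / π(x) ≈ 11.63%; the approximation is known to undercount slightly (Li(x) is a better estimate).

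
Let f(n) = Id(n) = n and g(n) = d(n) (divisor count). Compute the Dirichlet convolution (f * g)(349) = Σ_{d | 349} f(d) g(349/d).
(Id * d)(349) = 351

Divisors of 349: [1, 349]. For each d | 349:
  d = 1: Id(1) · d(349/1) = 1 · 2 = 2
  d = 349: Id(349) · d(349/349) = 349 · 1 = 349
Summing: (Id * d)(349) = 2 + 349 = 351.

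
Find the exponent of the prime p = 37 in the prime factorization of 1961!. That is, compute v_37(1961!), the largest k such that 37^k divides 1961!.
v_37(1961!) = 54

Legendre's formula: v_p(n!) = Σ_{k ≥ 1} ⌊n / p^k⌋. For p = 37, n = 1961, the terms are:
  ⌊1961/37^1⌋ = ⌊1961/37⌋ = 53
  ⌊1961/37^2⌋ = ⌊1961/1369⌋ = 1
(the next term ⌊1961/37^3⌋ = 0, terminating the sum). Summing: v_37(1961!) = 53 + 1 = 54.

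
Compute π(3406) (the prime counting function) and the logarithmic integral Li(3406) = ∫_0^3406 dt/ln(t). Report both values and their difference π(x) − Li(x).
π(3406) = 478;  Li(3406) ≈ 493.06;  π(x) − Li(x) ≈ -15.06.

Direct count of primes ≤ 3406 gives π(3406) = 478. Numerical evaluation of the logarithmic integral gives Li(3406) ≈ 493.06. The difference π(x) − Li(x) ≈ -15.06 is typically negative for small/moderate x (Li(x) overestimates), though Littlewood's theorem shows this sign changes infinitely often.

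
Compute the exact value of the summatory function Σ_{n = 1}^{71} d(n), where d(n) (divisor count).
Σ_{n ≤ 71} d(n) = 314

Compute d(n) for each 1 ≤ n ≤ 71: d(1) = 1, d(2) = 2, d(3) = 2, d(4) = 3, d(5) = 2, d(6) = 4, d(7) = 2, d(8) = 4, d(9) = 3, d(10) = 4, d(11) = 2, d(12) = 6, d(13) = 2, d(14) = 4, d(15) = 4, d(16) = 5, d(17) = 2, d(18) = 6, d(19) = 2, d(20) = 6, d(21) = 4, d(22) = 4, d(23) = 2, d(24) = 8, d(25) = 3, d(26) = 4, d(27) = 4, d(28) = 6, d(29) = 2, d(30) = 8, d(31) = 2, d(32) = 6, d(33) = 4, d(34) = 4, d(35) = 4, d(36) = 9, d(37) = 2, d(38) = 4, d(39) = 4, d(40) = 8, d(41) = 2, d(42) = 8, d(43) = 2, d(44) = 6, d(45) = 6, d(46) = 4, d(47) = 2, d(48) = 10, d(49) = 3, d(50) = 6, d(51) = 4, d(52) = 6, d(53) = 2, d(54) = 8, d(55) = 4, d(56) = 8, d(57) = 4, d(58) = 4, d(59) = 2, d(60) = 12, d(61) = 2, d(62) = 4, d(63) = 6, d(64) = 7, d(65) = 4, d(66) = 8, d(67) = 2, d(68) = 6, d(69) = 4, d(70) = 8, d(71) = 2. Summing all 71 values: 314. (Dirichlet's divisor formula: Σ_{n ≤ x} d(n) = x ln(x) + (2γ − 1) x + O(√x). For x = 71, the asymptotic estimate is ≈ 313.61.)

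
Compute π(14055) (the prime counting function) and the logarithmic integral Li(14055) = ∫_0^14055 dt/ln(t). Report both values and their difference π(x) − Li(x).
π(14055) = 1657;  Li(14055) ≈ 1678.02;  π(x) − Li(x) ≈ -21.02.

Direct count of primes ≤ 14055 gives π(14055) = 1657. Numerical evaluation of the logarithmic integral gives Li(14055) ≈ 1678.02. The difference π(x) − Li(x) ≈ -21.02 is typically negative for small/moderate x (Li(x) overestimates), though Littlewood's theorem shows this sign changes infinitely often.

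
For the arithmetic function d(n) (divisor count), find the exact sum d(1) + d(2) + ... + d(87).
Σ_{n ≤ 87} d(n) = 403

Compute d(n) for each 1 ≤ n ≤ 87: d(1) = 1, d(2) = 2, d(3) = 2, d(4) = 3, d(5) = 2, d(6) = 4, d(7) = 2, d(8) = 4, d(9) = 3, d(10) = 4, d(11) = 2, d(12) = 6, d(13) = 2, d(14) = 4, d(15) = 4, d(16) = 5, d(17) = 2, d(18) = 6, d(19) = 2, d(20) = 6, d(21) = 4, d(22) = 4, d(23) = 2, d(24) = 8, d(25) = 3, d(26) = 4, d(27) = 4, d(28) = 6, d(29) = 2, d(30) = 8, d(31) = 2, d(32) = 6, d(33) = 4, d(34) = 4, d(35) = 4, d(36) = 9, d(37) = 2, d(38) = 4, d(39) = 4, d(40) = 8, d(41) = 2, d(42) = 8, d(43) = 2, d(44) = 6, d(45) = 6, d(46) = 4, d(47) = 2, d(48) = 10, d(49) = 3, d(50) = 6, d(51) = 4, d(52) = 6, d(53) = 2, d(54) = 8, d(55) = 4, d(56) = 8, d(57) = 4, d(58) = 4, d(59) = 2, d(60) = 12, d(61) = 2, d(62) = 4, d(63) = 6, d(64) = 7, d(65) = 4, d(66) = 8, d(67) = 2, d(68) = 6, d(69) = 4, d(70) = 8, d(71) = 2, d(72) = 12, d(73) = 2, d(74) = 4, d(75) = 6, d(76) = 6, d(77) = 4, d(78) = 8, d(79) = 2, d(80) = 10, d(81) = 5, d(82) = 4, d(83) = 2, d(84) = 12, d(85) = 4, d(86) = 4, d(87) = 4. Summing all 87 values: 403. (Dirichlet's divisor formula: Σ_{n ≤ x} d(n) = x ln(x) + (2γ − 1) x + O(√x). For x = 87, the asymptotic estimate is ≈ 401.97.)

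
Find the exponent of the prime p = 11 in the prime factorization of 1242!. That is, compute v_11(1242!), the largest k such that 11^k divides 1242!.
v_11(1242!) = 122

Legendre's formula: v_p(n!) = Σ_{k ≥ 1} ⌊n / p^k⌋. For p = 11, n = 1242, the terms are:
  ⌊1242/11^1⌋ = ⌊1242/11⌋ = 112
  ⌊1242/11^2⌋ = ⌊1242/121⌋ = 10
(the next term ⌊1242/11^3⌋ = 0, terminating the sum). Summing: v_11(1242!) = 112 + 10 = 122.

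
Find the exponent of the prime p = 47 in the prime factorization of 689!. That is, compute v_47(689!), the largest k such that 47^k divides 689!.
v_47(689!) = 14

Legendre's formula: v_p(n!) = Σ_{k ≥ 1} ⌊n / p^k⌋. For p = 47, n = 689, the terms are:
  ⌊689/47^1⌋ = ⌊689/47⌋ = 14
(the next term ⌊689/47^2⌋ = 0, terminating the sum). Summing: v_47(689!) = 14 = 14.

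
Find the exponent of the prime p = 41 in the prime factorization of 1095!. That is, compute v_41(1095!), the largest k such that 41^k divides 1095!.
v_41(1095!) = 26

Legendre's formula: v_p(n!) = Σ_{k ≥ 1} ⌊n / p^k⌋. For p = 41, n = 1095, the terms are:
  ⌊1095/41^1⌋ = ⌊1095/41⌋ = 26
(the next term ⌊1095/41^2⌋ = 0, terminating the sum). Summing: v_41(1095!) = 26 = 26.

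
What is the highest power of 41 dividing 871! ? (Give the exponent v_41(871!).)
v_41(871!) = 21

Legendre's formula: v_p(n!) = Σ_{k ≥ 1} ⌊n / p^k⌋. For p = 41, n = 871, the terms are:
  ⌊871/41^1⌋ = ⌊871/41⌋ = 21
(the next term ⌊871/41^2⌋ = 0, terminating the sum). Summing: v_41(871!) = 21 = 21.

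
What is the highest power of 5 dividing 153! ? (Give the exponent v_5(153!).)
v_5(153!) = 37

Legendre's formula: v_p(n!) = Σ_{k ≥ 1} ⌊n / p^k⌋. For p = 5, n = 153, the terms are:
  ⌊153/5^1⌋ = ⌊153/5⌋ = 30
  ⌊153/5^2⌋ = ⌊153/25⌋ = 6
  ⌊153/5^3⌋ = ⌊153/125⌋ = 1
(the next term ⌊153/5^4⌋ = 0, terminating the sum). Summing: v_5(153!) = 30 + 6 + 1 = 37.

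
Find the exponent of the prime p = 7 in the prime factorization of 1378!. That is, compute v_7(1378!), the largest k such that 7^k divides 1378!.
v_7(1378!) = 228

Legendre's formula: v_p(n!) = Σ_{k ≥ 1} ⌊n / p^k⌋. For p = 7, n = 1378, the terms are:
  ⌊1378/7^1⌋ = ⌊1378/7⌋ = 196
  ⌊1378/7^2⌋ = ⌊1378/49⌋ = 28
  ⌊1378/7^3⌋ = ⌊1378/343⌋ = 4
(the next term ⌊1378/7^4⌋ = 0, terminating the sum). Summing: v_7(1378!) = 196 + 28 + 4 = 228.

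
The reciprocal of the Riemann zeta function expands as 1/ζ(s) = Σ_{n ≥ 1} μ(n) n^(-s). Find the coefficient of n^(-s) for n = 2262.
μ(2262) = 1

Factor n = 2262 = 2 · 3 · 13 · 29. μ(n) = 0 if any exponent ≥ 2 (not squarefree); otherwise μ(n) = (−1)^{ω(n)} where ω(n) is the number of distinct prime factors. Applying: μ(2262) = 1.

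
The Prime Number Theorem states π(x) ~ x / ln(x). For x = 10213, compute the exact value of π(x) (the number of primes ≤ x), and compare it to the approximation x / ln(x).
π(10213) = 1253;  x/ln(x) ≈ 1106.33;  relative error ≈ 11.71%.

Directly count primes up to 10213: π(10213) = 1253. The PNT approximation gives 10213/ln(10213) ≈ 10213/9.23142 ≈ 1106.33. Relative error (π(x) − x/ln(x)) / π(x) ≈ 11.71%; the approximation is known to undercount slightly (Li(x) is a better estimate).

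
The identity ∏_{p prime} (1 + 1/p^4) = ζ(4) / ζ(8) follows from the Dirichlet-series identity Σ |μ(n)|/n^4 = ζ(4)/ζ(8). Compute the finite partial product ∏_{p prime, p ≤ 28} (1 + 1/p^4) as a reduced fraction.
∏ = 577447917650941187656457324944/535704058713408612067696280625

The primes p ≤ 28 are [2, 3, 5, 7, 11, 13, 17, 19, 23]. For each, (1 + 1/p^4) = (p^4 + 1)/p^4. Multiplying these fractions over p ∈ [2, 3, 5, 7, 11, 13, 17, 19, 23] gives 577447917650941187656457324944/535704058713408612067696280625. (In the limit P → ∞ this tends to ζ(4)/ζ(8).)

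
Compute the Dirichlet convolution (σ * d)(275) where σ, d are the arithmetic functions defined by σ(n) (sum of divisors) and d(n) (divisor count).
(σ * d)(275) = 644

Divisors of 275: [1, 5, 11, 25, 55, 275]. For each d | 275:
  d = 1: σ(1) · d(275/1) = 1 · 6 = 6
  d = 5: σ(5) · d(275/5) = 6 · 4 = 24
  d = 11: σ(11) · d(275/11) = 12 · 3 = 36
  d = 25: σ(25) · d(275/25) = 31 · 2 = 62
  d = 55: σ(55) · d(275/55) = 72 · 2 = 144
  d = 275: σ(275) · d(275/275) = 372 · 1 = 372
Summing: (σ * d)(275) = 6 + 24 + 36 + 62 + 144 + 372 = 644.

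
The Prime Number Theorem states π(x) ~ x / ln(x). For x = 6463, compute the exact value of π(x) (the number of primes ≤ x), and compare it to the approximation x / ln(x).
π(6463) = 838;  x/ln(x) ≈ 736.62;  relative error ≈ 12.10%.

Directly count primes up to 6463: π(6463) = 838. The PNT approximation gives 6463/ln(6463) ≈ 6463/8.77385 ≈ 736.62. Relative error (π(x) − x/ln(x)) / π(x) ≈ 12.10%; the approximation is known to undercount slightly (Li(x) is a better estimate).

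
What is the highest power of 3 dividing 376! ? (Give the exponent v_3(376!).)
v_3(376!) = 184

Legendre's formula: v_p(n!) = Σ_{k ≥ 1} ⌊n / p^k⌋. For p = 3, n = 376, the terms are:
  ⌊376/3^1⌋ = ⌊376/3⌋ = 125
  ⌊376/3^2⌋ = ⌊376/9⌋ = 41
  ⌊376/3^3⌋ = ⌊376/27⌋ = 13
  ⌊376/3^4⌋ = ⌊376/81⌋ = 4
  ⌊376/3^5⌋ = ⌊376/243⌋ = 1
(the next term ⌊376/3^6⌋ = 0, terminating the sum). Summing: v_3(376!) = 125 + 41 + 13 + 4 + 1 = 184.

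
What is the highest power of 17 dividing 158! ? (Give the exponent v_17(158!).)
v_17(158!) = 9

Legendre's formula: v_p(n!) = Σ_{k ≥ 1} ⌊n / p^k⌋. For p = 17, n = 158, the terms are:
  ⌊158/17^1⌋ = ⌊158/17⌋ = 9
(the next term ⌊158/17^2⌋ = 0, terminating the sum). Summing: v_17(158!) = 9 = 9.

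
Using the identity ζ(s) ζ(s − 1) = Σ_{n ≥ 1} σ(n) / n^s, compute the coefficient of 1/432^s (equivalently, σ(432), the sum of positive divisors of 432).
σ(432) = 1240

In the product (Σ m^0/m^s)(Σ k / k^s) = Σ (Σ_{d | n} d) / n^s, the coefficient of 1/n^s is σ(n) = Σ_{d | n} d. For n = 432, divisors are [1, 2, 3, 4, 6, 8, 9, 12, 16, 18, 24, 27, 36, 48, 54, 72, 108, 144, 216, 432]; summing: σ(432) = 1240.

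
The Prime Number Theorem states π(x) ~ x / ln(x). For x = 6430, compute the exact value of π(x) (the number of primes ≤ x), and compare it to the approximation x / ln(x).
π(6430) = 836;  x/ln(x) ≈ 733.29;  relative error ≈ 12.29%.

Directly count primes up to 6430: π(6430) = 836. The PNT approximation gives 6430/ln(6430) ≈ 6430/8.76873 ≈ 733.29. Relative error (π(x) − x/ln(x)) / π(x) ≈ 12.29%; the approximation is known to undercount slightly (Li(x) is a better estimate).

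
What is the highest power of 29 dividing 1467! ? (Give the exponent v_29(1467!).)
v_29(1467!) = 51

Legendre's formula: v_p(n!) = Σ_{k ≥ 1} ⌊n / p^k⌋. For p = 29, n = 1467, the terms are:
  ⌊1467/29^1⌋ = ⌊1467/29⌋ = 50
  ⌊1467/29^2⌋ = ⌊1467/841⌋ = 1
(the next term ⌊1467/29^3⌋ = 0, terminating the sum). Summing: v_29(1467!) = 50 + 1 = 51.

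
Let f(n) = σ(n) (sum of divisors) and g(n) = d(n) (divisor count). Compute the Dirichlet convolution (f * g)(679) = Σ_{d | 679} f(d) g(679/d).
(σ * d)(679) = 1000

Divisors of 679: [1, 7, 97, 679]. For each d | 679:
  d = 1: σ(1) · d(679/1) = 1 · 4 = 4
  d = 7: σ(7) · d(679/7) = 8 · 2 = 16
  d = 97: σ(97) · d(679/97) = 98 · 2 = 196
  d = 679: σ(679) · d(679/679) = 784 · 1 = 784
Summing: (σ * d)(679) = 4 + 16 + 196 + 784 = 1000.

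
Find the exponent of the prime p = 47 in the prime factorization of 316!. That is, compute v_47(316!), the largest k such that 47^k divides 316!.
v_47(316!) = 6

Legendre's formula: v_p(n!) = Σ_{k ≥ 1} ⌊n / p^k⌋. For p = 47, n = 316, the terms are:
  ⌊316/47^1⌋ = ⌊316/47⌋ = 6
(the next term ⌊316/47^2⌋ = 0, terminating the sum). Summing: v_47(316!) = 6 = 6.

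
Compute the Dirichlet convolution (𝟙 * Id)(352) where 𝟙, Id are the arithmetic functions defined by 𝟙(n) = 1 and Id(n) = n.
(𝟙 * Id)(352) = 756

Divisors of 352: [1, 2, 4, 8, 11, 16, 22, 32, 44, 88, 176, 352]. For each d | 352:
  d = 1: 𝟙(1) · Id(352/1) = 1 · 352 = 352
  d = 2: 𝟙(2) · Id(352/2) = 1 · 176 = 176
  d = 4: 𝟙(4) · Id(352/4) = 1 · 88 = 88
  d = 8: 𝟙(8) · Id(352/8) = 1 · 44 = 44
  d = 11: 𝟙(11) · Id(352/11) = 1 · 32 = 32
  d = 16: 𝟙(16) · Id(352/16) = 1 · 22 = 22
  d = 22: 𝟙(22) · Id(352/22) = 1 · 16 = 16
  d = 32: 𝟙(32) · Id(352/32) = 1 · 11 = 11
  d = 44: 𝟙(44) · Id(352/44) = 1 · 8 = 8
  d = 88: 𝟙(88) · Id(352/88) = 1 · 4 = 4
  d = 176: 𝟙(176) · Id(352/176) = 1 · 2 = 2
  d = 352: 𝟙(352) · Id(352/352) = 1 · 1 = 1
Summing: (𝟙 * Id)(352) = 352 + 176 + 88 + 44 + 32 + 22 + 16 + 11 + 8 + 4 + 2 + 1 = 756.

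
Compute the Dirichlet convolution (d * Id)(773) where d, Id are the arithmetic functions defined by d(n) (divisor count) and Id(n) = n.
(d * Id)(773) = 775

Divisors of 773: [1, 773]. For each d | 773:
  d = 1: d(1) · Id(773/1) = 1 · 773 = 773
  d = 773: d(773) · Id(773/773) = 2 · 1 = 2
Summing: (d * Id)(773) = 773 + 2 = 775.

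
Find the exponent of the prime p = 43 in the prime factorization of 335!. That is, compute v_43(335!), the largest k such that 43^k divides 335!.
v_43(335!) = 7

Legendre's formula: v_p(n!) = Σ_{k ≥ 1} ⌊n / p^k⌋. For p = 43, n = 335, the terms are:
  ⌊335/43^1⌋ = ⌊335/43⌋ = 7
(the next term ⌊335/43^2⌋ = 0, terminating the sum). Summing: v_43(335!) = 7 = 7.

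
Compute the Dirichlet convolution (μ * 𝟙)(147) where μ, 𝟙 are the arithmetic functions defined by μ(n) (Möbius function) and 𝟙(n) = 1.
(μ * 𝟙)(147) = 0

Divisors of 147: [1, 3, 7, 21, 49, 147]. For each d | 147:
  d = 1: μ(1) · 𝟙(147/1) = 1 · 1 = 1
  d = 3: μ(3) · 𝟙(147/3) = -1 · 1 = -1
  d = 7: μ(7) · 𝟙(147/7) = -1 · 1 = -1
  d = 21: μ(21) · 𝟙(147/21) = 1 · 1 = 1
  d = 49: μ(49) · 𝟙(147/49) = 0 · 1 = 0
  d = 147: μ(147) · 𝟙(147/147) = 0 · 1 = 0
Summing: (μ * 𝟙)(147) = 1 + -1 + -1 + 1 + 0 + 0 = 0.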